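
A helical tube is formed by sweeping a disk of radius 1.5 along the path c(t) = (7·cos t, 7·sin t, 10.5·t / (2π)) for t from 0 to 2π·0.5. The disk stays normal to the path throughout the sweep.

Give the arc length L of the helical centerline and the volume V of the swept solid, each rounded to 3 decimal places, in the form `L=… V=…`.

L=22.609 V=159.815

2πR = 2π·7 = 43.982297
per-turn = √(43.982297² + 10.5²) = √(1934.4425 + 110.25) = √2044.6925 = 45.218276
L = 0.5 × 45.218276 = 22.609138
V = π·1.5² × L = 7.068583 × 22.609138 = 159.814578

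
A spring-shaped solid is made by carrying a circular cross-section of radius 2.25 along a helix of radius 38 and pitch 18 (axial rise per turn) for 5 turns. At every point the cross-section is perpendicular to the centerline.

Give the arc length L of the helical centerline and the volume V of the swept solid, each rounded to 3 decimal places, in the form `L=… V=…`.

2πR = 2π·38 = 238.761042
per-turn = √(238.761042² + 18²) = √(57006.8350 + 324) = √57330.8350 = 239.438583
L = 5 × 239.438583 = 1197.192915
V = π·2.25² × L = 15.904313 × 1197.192915 = 19040.530611

L=1197.193 V=19040.531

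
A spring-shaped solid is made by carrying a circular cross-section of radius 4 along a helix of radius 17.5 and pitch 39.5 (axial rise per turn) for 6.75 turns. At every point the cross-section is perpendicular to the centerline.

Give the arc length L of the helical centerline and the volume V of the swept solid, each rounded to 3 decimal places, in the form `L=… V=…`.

2πR = 2π·17.5 = 109.955743
per-turn = √(109.955743² + 39.5²) = √(12090.2654 + 1560.25) = √13650.5154 = 116.835420
L = 6.75 × 116.835420 = 788.639086
V = π·4² × L = 50.265482 × 788.639086 = 39641.324128

L=788.639 V=39641.324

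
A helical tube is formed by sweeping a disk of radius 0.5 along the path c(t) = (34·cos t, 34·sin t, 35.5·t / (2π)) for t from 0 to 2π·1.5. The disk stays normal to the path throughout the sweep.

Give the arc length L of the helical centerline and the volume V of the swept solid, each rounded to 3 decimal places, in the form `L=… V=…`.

2πR = 2π·34 = 213.628300
per-turn = √(213.628300² + 35.5²) = √(45637.0508 + 1260.25) = √46897.3008 = 216.557846
L = 1.5 × 216.557846 = 324.836769
V = π·0.5² × L = 0.785398 × 324.836769 = 255.126202

L=324.837 V=255.126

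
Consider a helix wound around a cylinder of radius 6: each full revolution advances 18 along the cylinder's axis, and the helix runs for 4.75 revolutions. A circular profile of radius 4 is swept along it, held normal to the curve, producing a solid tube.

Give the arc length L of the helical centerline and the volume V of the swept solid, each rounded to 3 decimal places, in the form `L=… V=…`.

2πR = 2π·6 = 37.699112
per-turn = √(37.699112² + 18²) = √(1421.2230 + 324) = √1745.2230 = 41.775867
L = 4.75 × 41.775867 = 198.435367
V = π·4² × L = 50.265482 × 198.435367 = 9974.449436

L=198.435 V=9974.449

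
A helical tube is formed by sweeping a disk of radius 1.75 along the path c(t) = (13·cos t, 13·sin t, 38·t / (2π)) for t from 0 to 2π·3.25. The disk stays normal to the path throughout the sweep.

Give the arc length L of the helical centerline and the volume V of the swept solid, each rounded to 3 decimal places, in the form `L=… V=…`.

2πR = 2π·13 = 81.681409
per-turn = √(81.681409² + 38²) = √(6671.8526 + 1444) = √8115.8526 = 90.088027
L = 3.25 × 90.088027 = 292.786087
V = π·1.75² × L = 9.621128 × 292.786087 = 2816.932275

L=292.786 V=2816.932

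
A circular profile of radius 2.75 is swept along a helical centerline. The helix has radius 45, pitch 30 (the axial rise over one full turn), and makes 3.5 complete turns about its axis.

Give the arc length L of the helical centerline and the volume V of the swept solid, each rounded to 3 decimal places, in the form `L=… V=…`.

2πR = 2π·45 = 282.743339
per-turn = √(282.743339² + 30²) = √(79943.7956 + 900) = √80843.7956 = 284.330434
L = 3.5 × 284.330434 = 995.156519
V = π·2.75² × L = 23.758294 × 995.156519 = 23643.221588

L=995.157 V=23643.222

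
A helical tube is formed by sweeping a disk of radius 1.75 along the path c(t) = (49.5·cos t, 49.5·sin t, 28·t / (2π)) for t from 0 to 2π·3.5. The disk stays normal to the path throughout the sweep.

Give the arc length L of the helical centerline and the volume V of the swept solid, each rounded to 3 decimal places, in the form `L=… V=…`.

L=1092.964 V=10515.549

2πR = 2π·49.5 = 311.017673
per-turn = √(311.017673² + 28²) = √(96731.9927 + 784) = √97515.9927 = 312.275508
L = 3.5 × 312.275508 = 1092.964277
V = π·1.75² × L = 9.621128 × 1092.964277 = 10515.548665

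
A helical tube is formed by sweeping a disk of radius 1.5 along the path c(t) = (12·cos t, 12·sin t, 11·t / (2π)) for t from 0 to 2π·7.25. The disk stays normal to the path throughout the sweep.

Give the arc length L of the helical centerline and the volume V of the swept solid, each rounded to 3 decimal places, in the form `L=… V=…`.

2πR = 2π·12 = 75.398224
per-turn = √(75.398224² + 11²) = √(5684.8921 + 121) = √5805.8921 = 76.196405
L = 7.25 × 76.196405 = 552.423936
V = π·1.5² × L = 7.068583 × 552.423936 = 3904.854705

L=552.424 V=3904.855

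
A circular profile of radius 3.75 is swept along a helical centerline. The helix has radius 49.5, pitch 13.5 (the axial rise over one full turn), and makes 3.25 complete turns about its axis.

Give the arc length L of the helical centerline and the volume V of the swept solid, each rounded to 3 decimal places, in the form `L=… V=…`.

L=1011.759 V=44698.152

2πR = 2π·49.5 = 311.017673
per-turn = √(311.017673² + 13.5²) = √(96731.9927 + 182.25) = √96914.2427 = 311.310525
L = 3.25 × 311.310525 = 1011.759205
V = π·3.75² × L = 44.178647 × 1011.759205 = 44698.152454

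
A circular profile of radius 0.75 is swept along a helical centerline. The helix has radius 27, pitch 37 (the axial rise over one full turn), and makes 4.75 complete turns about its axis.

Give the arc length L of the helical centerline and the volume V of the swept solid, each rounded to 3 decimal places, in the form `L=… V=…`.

L=824.762 V=1457.474

2πR = 2π·27 = 169.646003
per-turn = √(169.646003² + 37²) = √(28779.7664 + 1369) = √30148.7664 = 173.634001
L = 4.75 × 173.634001 = 824.761507
V = π·0.75² × L = 1.767146 × 824.761507 = 1457.473888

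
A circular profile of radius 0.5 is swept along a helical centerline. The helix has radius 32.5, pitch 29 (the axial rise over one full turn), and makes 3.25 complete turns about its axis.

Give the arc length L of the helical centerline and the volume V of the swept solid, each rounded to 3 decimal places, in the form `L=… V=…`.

L=670.321 V=526.468

2πR = 2π·32.5 = 204.203522
per-turn = √(204.203522² + 29²) = √(41699.0786 + 841) = √42540.0786 = 206.252463
L = 3.25 × 206.252463 = 670.320506
V = π·0.5² × L = 0.785398 × 670.320506 = 526.468494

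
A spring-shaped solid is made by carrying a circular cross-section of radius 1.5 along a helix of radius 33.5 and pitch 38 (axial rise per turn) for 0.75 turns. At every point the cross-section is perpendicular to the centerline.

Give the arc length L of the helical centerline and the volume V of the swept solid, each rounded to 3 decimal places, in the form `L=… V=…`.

2πR = 2π·33.5 = 210.486708
per-turn = √(210.486708² + 38²) = √(44304.6542 + 1444) = √45748.6542 = 213.889350
L = 0.75 × 213.889350 = 160.417013
V = π·1.5² × L = 7.068583 × 160.417013 = 1133.921044

L=160.417 V=1133.921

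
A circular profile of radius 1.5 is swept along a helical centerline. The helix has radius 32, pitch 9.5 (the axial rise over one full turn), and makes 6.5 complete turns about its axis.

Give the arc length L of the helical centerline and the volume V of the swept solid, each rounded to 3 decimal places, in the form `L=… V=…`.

L=1308.361 V=9248.256

2πR = 2π·32 = 201.061930
per-turn = √(201.061930² + 9.5²) = √(40425.8996 + 90.25) = √40516.1496 = 201.286238
L = 6.5 × 201.286238 = 1308.360547
V = π·1.5² × L = 7.068583 × 1308.360547 = 9248.255738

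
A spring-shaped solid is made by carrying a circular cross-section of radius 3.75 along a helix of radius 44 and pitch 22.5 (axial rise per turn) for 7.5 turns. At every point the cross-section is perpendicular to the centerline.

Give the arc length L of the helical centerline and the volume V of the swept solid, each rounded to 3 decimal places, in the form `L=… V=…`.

L=2080.307 V=91905.138

2πR = 2π·44 = 276.460154
per-turn = √(276.460154² + 22.5²) = √(76430.2165 + 506.25) = √76936.4665 = 277.374235
L = 7.5 × 277.374235 = 2080.306766
V = π·3.75² × L = 44.178647 × 2080.306766 = 91905.137613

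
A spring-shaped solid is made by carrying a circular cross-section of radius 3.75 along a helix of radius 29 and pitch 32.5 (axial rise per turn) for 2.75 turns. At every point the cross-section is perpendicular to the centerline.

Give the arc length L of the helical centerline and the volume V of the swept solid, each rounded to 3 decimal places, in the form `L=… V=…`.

2πR = 2π·29 = 182.212374
per-turn = √(182.212374² + 32.5²) = √(33201.3492 + 1056.25) = √34257.5992 = 185.088085
L = 2.75 × 185.088085 = 508.992234
V = π·3.75² × L = 44.178647 × 508.992234 = 22486.588062

L=508.992 V=22486.588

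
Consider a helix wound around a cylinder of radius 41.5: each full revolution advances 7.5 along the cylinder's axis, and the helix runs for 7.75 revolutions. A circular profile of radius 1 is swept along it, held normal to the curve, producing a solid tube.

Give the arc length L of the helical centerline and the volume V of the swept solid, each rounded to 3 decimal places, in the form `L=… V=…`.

L=2021.665 V=6351.249

2πR = 2π·41.5 = 260.752190
per-turn = √(260.752190² + 7.5²) = √(67991.7047 + 56.25) = √68047.9547 = 260.860029
L = 7.75 × 260.860029 = 2021.665225
V = π·1² × L = 3.141593 × 2021.665225 = 6351.248618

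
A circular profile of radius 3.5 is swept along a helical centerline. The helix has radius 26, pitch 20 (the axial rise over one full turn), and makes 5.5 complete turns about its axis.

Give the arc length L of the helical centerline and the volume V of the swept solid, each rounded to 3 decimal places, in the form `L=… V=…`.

L=905.204 V=34836.330

2πR = 2π·26 = 163.362818
per-turn = √(163.362818² + 20²) = √(26687.4103 + 400) = √27087.4103 = 164.582533
L = 5.5 × 164.582533 = 905.203934
V = π·3.5² × L = 38.484510 × 905.203934 = 34836.329844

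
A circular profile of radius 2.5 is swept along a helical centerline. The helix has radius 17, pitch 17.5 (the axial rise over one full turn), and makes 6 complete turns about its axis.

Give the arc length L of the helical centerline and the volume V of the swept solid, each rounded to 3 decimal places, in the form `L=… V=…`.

2πR = 2π·17 = 106.814150
per-turn = √(106.814150² + 17.5²) = √(11409.2627 + 306.25) = √11715.5127 = 108.238222
L = 6 × 108.238222 = 649.429332
V = π·2.5² × L = 19.634954 × 649.429332 = 12751.515108

L=649.429 V=12751.515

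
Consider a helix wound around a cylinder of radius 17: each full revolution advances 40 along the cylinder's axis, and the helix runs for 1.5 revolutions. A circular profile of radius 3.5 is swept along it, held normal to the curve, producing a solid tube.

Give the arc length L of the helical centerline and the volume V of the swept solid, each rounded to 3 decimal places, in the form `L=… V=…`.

L=171.087 V=6584.208

2πR = 2π·17 = 106.814150
per-turn = √(106.814150² + 40²) = √(11409.2627 + 1600) = √13009.2627 = 114.058155
L = 1.5 × 114.058155 = 171.087232
V = π·3.5² × L = 38.484510 × 171.087232 = 6584.208302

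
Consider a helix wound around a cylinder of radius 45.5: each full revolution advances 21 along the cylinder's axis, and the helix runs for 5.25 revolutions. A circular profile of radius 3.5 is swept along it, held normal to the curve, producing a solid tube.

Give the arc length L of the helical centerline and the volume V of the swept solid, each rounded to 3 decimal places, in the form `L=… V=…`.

2πR = 2π·45.5 = 285.884931
per-turn = √(285.884931² + 21²) = √(81730.1940 + 441) = √82171.1940 = 286.655183
L = 5.25 × 286.655183 = 1504.939712
V = π·3.5² × L = 38.484510 × 1504.939712 = 57916.867394

L=1504.940 V=57916.867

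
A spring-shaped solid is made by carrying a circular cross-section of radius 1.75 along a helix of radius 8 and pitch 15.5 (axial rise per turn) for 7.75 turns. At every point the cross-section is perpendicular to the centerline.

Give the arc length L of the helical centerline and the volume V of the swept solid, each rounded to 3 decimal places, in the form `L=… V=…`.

L=407.658 V=3922.130

2πR = 2π·8 = 50.265482
per-turn = √(50.265482² + 15.5²) = √(2526.6187 + 240.25) = √2766.8687 = 52.601034
L = 7.75 × 52.601034 = 407.658010
V = π·1.75² × L = 9.621128 × 407.658010 = 3922.129689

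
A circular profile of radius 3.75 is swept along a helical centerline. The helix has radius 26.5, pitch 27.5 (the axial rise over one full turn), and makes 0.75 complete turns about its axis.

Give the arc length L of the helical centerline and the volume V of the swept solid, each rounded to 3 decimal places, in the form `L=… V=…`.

2πR = 2π·26.5 = 166.504411
per-turn = √(166.504411² + 27.5²) = √(27723.7188 + 756.25) = √28479.9688 = 168.760092
L = 0.75 × 168.760092 = 126.570069
V = π·3.75² × L = 44.178647 × 126.570069 = 5591.694371

L=126.570 V=5591.694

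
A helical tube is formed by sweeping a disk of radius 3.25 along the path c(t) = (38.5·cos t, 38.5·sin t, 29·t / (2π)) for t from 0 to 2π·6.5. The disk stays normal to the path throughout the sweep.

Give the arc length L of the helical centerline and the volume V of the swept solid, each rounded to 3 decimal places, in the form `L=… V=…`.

L=1583.626 V=52549.569

2πR = 2π·38.5 = 241.902634
per-turn = √(241.902634² + 29²) = √(58516.8845 + 841) = √59357.8845 = 243.634736
L = 6.5 × 243.634736 = 1583.625783
V = π·3.25² × L = 33.183072 × 1583.625783 = 52549.569010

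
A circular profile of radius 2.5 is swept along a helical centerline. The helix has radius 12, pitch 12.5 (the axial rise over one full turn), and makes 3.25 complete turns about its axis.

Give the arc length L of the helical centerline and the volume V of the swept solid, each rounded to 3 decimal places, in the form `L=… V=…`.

L=248.389 V=4877.105

2πR = 2π·12 = 75.398224
per-turn = √(75.398224² + 12.5²) = √(5684.8921 + 156.25) = √5841.1421 = 76.427365
L = 3.25 × 76.427365 = 248.388937
V = π·2.5² × L = 19.634954 × 248.388937 = 4877.105364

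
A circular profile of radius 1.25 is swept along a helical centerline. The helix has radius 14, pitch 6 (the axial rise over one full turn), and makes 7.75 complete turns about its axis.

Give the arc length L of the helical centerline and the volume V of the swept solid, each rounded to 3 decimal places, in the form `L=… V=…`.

L=683.310 V=3354.188

2πR = 2π·14 = 87.964594
per-turn = √(87.964594² + 6²) = √(7737.7699 + 36) = √7773.7699 = 88.168985
L = 7.75 × 88.168985 = 683.309631
V = π·1.25² × L = 4.908739 × 683.309631 = 3354.188307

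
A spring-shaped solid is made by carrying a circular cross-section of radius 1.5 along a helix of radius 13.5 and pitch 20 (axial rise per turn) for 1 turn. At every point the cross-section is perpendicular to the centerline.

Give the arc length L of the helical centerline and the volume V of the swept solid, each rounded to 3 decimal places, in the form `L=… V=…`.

2πR = 2π·13.5 = 84.823002
per-turn = √(84.823002² + 20²) = √(7194.9416 + 400) = √7594.9416 = 87.148962
L = 1 × 87.148962 = 87.148962
V = π·1.5² × L = 7.068583 × 87.148962 = 616.019714

L=87.149 V=616.020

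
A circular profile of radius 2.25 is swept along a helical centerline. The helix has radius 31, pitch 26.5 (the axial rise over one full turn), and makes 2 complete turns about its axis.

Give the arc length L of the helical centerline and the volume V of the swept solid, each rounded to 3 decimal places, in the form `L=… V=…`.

2πR = 2π·31 = 194.778745
per-turn = √(194.778745² + 26.5²) = √(37938.7593 + 702.25) = √38641.0093 = 196.573165
L = 2 × 196.573165 = 393.146331
V = π·2.25² × L = 15.904313 × 393.146331 = 6252.722222

L=393.146 V=6252.722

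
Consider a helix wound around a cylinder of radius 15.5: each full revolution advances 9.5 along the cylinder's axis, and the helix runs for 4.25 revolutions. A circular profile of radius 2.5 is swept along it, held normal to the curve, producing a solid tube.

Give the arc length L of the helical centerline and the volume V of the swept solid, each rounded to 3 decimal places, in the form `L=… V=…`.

2πR = 2π·15.5 = 97.389372
per-turn = √(97.389372² + 9.5²) = √(9484.6898 + 90.25) = √9574.9398 = 97.851621
L = 4.25 × 97.851621 = 415.869391
V = π·2.5² × L = 19.634954 × 415.869391 = 8165.576405

L=415.869 V=8165.576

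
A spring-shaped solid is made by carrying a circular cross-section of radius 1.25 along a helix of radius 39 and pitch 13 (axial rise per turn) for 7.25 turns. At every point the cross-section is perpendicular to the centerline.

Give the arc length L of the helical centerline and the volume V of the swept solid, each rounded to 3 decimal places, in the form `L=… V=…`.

2πR = 2π·39 = 245.044227
per-turn = √(245.044227² + 13²) = √(60046.6732 + 169) = √60215.6732 = 245.388820
L = 7.25 × 245.388820 = 1779.068948
V = π·1.25² × L = 4.908739 × 1779.068948 = 8732.984276

L=1779.069 V=8732.984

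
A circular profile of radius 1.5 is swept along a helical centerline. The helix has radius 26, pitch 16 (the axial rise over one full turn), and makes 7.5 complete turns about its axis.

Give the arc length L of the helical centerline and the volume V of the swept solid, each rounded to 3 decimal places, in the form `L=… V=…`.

L=1231.084 V=8702.017

2πR = 2π·26 = 163.362818
per-turn = √(163.362818² + 16²) = √(26687.4103 + 256) = √26943.4103 = 164.144480
L = 7.5 × 164.144480 = 1231.083600
V = π·1.5² × L = 7.068583 × 1231.083600 = 8702.017184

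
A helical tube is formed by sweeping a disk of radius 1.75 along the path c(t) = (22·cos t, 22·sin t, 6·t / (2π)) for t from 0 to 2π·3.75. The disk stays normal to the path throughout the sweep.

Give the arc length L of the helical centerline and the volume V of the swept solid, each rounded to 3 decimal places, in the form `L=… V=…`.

L=518.851 V=4991.930

2πR = 2π·22 = 138.230077
per-turn = √(138.230077² + 6²) = √(19107.5541 + 36) = √19143.5541 = 138.360233
L = 3.75 × 138.360233 = 518.850874
V = π·1.75² × L = 9.621128 × 518.850874 = 4991.930417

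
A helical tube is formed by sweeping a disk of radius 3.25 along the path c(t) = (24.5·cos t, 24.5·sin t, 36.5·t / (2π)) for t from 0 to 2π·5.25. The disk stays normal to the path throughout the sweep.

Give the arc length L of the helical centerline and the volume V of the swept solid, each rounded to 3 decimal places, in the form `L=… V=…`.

2πR = 2π·24.5 = 153.938040
per-turn = √(153.938040² + 36.5²) = √(23696.9202 + 1332.25) = √25029.1702 = 158.206100
L = 5.25 × 158.206100 = 830.582026
V = π·3.25² × L = 33.183072 × 830.582026 = 27561.263522

L=830.582 V=27561.264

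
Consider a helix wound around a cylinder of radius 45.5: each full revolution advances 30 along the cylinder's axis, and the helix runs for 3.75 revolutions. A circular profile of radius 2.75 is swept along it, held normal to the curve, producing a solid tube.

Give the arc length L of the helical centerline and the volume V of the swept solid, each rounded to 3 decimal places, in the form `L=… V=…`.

2πR = 2π·45.5 = 285.884931
per-turn = √(285.884931² + 30²) = √(81730.1940 + 900) = √82630.1940 = 287.454682
L = 3.75 × 287.454682 = 1077.955056
V = π·2.75² × L = 23.758294 × 1077.955056 = 25610.373628

L=1077.955 V=25610.374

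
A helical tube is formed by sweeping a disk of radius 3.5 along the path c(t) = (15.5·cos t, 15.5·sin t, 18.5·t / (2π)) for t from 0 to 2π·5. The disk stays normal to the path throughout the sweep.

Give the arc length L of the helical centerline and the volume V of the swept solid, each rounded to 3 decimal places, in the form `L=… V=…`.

L=495.655 V=19075.025

2πR = 2π·15.5 = 97.389372
per-turn = √(97.389372² + 18.5²) = √(9484.6898 + 342.25) = √9826.9398 = 99.130923
L = 5 × 99.130923 = 495.654613
V = π·3.5² × L = 38.484510 × 495.654613 = 19075.024927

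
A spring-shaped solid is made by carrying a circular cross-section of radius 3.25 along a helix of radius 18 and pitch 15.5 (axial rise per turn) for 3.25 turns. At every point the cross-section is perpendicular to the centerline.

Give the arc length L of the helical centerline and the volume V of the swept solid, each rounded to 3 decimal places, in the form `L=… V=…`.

L=371.002 V=12310.994

2πR = 2π·18 = 113.097336
per-turn = √(113.097336² + 15.5²) = √(12791.0073 + 240.25) = √13031.2573 = 114.154533
L = 3.25 × 114.154533 = 371.002231
V = π·3.25² × L = 33.183072 × 371.002231 = 12310.993887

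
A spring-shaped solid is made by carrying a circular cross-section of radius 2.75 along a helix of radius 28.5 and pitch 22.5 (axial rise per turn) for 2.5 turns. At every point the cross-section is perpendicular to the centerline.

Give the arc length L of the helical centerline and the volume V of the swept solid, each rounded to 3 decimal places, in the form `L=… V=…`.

L=451.197 V=10719.671

2πR = 2π·28.5 = 179.070781
per-turn = √(179.070781² + 22.5²) = √(32066.3447 + 506.25) = √32572.5947 = 180.478793
L = 2.5 × 180.478793 = 451.196982
V = π·2.75² × L = 23.758294 × 451.196982 = 10719.670758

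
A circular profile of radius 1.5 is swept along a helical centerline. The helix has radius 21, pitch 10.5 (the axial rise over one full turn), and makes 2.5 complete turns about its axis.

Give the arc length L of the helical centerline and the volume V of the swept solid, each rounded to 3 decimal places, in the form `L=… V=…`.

2πR = 2π·21 = 131.946891
per-turn = √(131.946891² + 10.5²) = √(17409.9822 + 110.25) = √17520.2322 = 132.364014
L = 2.5 × 132.364014 = 330.910035
V = π·1.5² × L = 7.068583 × 330.910035 = 2339.065201

L=330.910 V=2339.065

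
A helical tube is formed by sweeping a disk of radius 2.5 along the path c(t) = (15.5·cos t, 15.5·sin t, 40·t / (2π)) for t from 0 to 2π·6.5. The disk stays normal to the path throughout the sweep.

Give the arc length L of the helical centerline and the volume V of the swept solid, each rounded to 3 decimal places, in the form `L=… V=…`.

2πR = 2π·15.5 = 97.389372
per-turn = √(97.389372² + 40²) = √(9484.6898 + 1600) = √11084.6898 = 105.283854
L = 6.5 × 105.283854 = 684.345048
V = π·2.5² × L = 19.634954 × 684.345048 = 13437.083604

L=684.345 V=13437.084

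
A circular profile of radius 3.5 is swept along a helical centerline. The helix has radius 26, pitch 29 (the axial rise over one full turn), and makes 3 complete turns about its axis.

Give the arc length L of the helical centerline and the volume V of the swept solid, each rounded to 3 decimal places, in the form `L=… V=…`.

L=497.751 V=19155.689

2πR = 2π·26 = 163.362818
per-turn = √(163.362818² + 29²) = √(26687.4103 + 841) = √27528.4103 = 165.916878
L = 3 × 165.916878 = 497.750633
V = π·3.5² × L = 38.484510 × 497.750633 = 19155.689218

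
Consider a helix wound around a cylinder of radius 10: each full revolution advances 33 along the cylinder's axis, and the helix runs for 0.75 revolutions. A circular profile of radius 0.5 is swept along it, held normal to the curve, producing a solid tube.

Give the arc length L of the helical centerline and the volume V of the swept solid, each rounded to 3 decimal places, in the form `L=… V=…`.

2πR = 2π·10 = 62.831853
per-turn = √(62.831853² + 33²) = √(3947.8418 + 1089) = √5036.8418 = 70.970711
L = 0.75 × 70.970711 = 53.228033
V = π·0.5² × L = 0.785398 × 53.228033 = 41.805199

L=53.228 V=41.805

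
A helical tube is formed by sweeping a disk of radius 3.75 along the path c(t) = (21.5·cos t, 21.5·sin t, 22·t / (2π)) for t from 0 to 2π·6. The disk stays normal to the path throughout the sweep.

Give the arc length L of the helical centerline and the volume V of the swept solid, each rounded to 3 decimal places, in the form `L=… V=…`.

2πR = 2π·21.5 = 135.088484
per-turn = √(135.088484² + 22²) = √(18248.8985 + 484) = √18732.8985 = 136.868179
L = 6 × 136.868179 = 821.209077
V = π·3.75² × L = 44.178647 × 821.209077 = 36279.905651

L=821.209 V=36279.906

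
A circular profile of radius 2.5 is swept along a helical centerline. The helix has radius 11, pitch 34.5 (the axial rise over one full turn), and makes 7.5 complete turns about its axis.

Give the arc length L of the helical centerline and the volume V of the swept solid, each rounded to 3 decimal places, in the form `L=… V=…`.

L=579.354 V=11375.597

2πR = 2π·11 = 69.115038
per-turn = √(69.115038² + 34.5²) = √(4776.8885 + 1190.25) = √5967.1385 = 77.247256
L = 7.5 × 77.247256 = 579.354419
V = π·2.5² × L = 19.634954 × 579.354419 = 11375.597408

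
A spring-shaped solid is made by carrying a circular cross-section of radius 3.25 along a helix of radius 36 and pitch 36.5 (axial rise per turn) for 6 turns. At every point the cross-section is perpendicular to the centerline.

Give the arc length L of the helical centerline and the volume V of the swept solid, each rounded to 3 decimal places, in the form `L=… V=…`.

2πR = 2π·36 = 226.194671
per-turn = √(226.194671² + 36.5²) = √(51164.0292 + 1332.25) = √52496.2792 = 229.120665
L = 6 × 229.120665 = 1374.723991
V = π·3.25² × L = 33.183072 × 1374.723991 = 45617.565732

L=1374.724 V=45617.566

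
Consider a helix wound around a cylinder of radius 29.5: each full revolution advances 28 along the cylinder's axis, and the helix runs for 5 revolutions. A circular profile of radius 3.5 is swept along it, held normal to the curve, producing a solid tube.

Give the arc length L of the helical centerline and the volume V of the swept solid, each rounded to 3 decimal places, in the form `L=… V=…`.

L=937.285 V=36070.937

2πR = 2π·29.5 = 185.353967
per-turn = √(185.353967² + 28²) = √(34356.0929 + 784) = √35140.0929 = 187.456910
L = 5 × 187.456910 = 937.284548
V = π·3.5² × L = 38.484510 × 937.284548 = 36070.936548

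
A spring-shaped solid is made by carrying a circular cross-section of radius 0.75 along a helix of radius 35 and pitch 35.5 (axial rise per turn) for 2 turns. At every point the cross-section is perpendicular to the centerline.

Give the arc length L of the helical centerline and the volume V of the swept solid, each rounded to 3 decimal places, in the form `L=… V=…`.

L=445.517 V=787.293

2πR = 2π·35 = 219.911486
per-turn = √(219.911486² + 35.5²) = √(48361.0616 + 1260.25) = √49621.3116 = 222.758415
L = 2 × 222.758415 = 445.516831
V = π·0.75² × L = 1.767146 × 445.516831 = 787.293226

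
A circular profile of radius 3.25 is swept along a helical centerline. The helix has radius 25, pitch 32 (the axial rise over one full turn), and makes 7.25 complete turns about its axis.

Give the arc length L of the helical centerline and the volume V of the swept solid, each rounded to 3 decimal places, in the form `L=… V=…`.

L=1162.218 V=38565.979

2πR = 2π·25 = 157.079633
per-turn = √(157.079633² + 32²) = √(24674.0110 + 1024) = √25698.0110 = 160.305992
L = 7.25 × 160.305992 = 1162.218440
V = π·3.25² × L = 33.183072 × 1162.218440 = 38565.978658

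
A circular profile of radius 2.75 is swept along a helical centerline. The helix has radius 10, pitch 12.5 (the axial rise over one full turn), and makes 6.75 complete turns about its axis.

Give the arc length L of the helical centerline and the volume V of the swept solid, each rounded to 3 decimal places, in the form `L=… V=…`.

L=432.427 V=10273.716

2πR = 2π·10 = 62.831853
per-turn = √(62.831853² + 12.5²) = √(3947.8418 + 156.25) = √4104.0918 = 64.063186
L = 6.75 × 64.063186 = 432.426503
V = π·2.75² × L = 23.758294 × 432.426503 = 10273.716192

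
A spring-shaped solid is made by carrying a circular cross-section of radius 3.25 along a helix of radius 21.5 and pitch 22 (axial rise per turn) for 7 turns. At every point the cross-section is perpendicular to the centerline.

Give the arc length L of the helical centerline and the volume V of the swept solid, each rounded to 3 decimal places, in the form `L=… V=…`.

2πR = 2π·21.5 = 135.088484
per-turn = √(135.088484² + 22²) = √(18248.8985 + 484) = √18732.8985 = 136.868179
L = 7 × 136.868179 = 958.077256
V = π·3.25² × L = 33.183072 × 958.077256 = 31791.946952

L=958.077 V=31791.947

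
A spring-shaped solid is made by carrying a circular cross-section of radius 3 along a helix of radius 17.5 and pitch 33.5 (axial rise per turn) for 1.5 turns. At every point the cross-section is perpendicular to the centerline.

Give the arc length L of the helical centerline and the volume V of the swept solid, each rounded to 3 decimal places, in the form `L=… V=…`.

2πR = 2π·17.5 = 109.955743
per-turn = √(109.955743² + 33.5²) = √(12090.2654 + 1122.25) = √13212.5154 = 114.945706
L = 1.5 × 114.945706 = 172.418559
V = π·3² × L = 28.274334 × 172.418559 = 4875.019916

L=172.419 V=4875.020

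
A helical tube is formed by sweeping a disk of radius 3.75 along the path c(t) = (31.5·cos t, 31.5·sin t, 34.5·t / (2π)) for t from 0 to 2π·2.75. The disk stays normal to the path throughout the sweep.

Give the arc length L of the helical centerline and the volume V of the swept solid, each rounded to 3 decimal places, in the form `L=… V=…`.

2πR = 2π·31.5 = 197.920337
per-turn = √(197.920337² + 34.5²) = √(39172.4599 + 1190.25) = √40362.7099 = 200.904728
L = 2.75 × 200.904728 = 552.488003
V = π·3.75² × L = 44.178647 × 552.488003 = 24408.172282

L=552.488 V=24408.172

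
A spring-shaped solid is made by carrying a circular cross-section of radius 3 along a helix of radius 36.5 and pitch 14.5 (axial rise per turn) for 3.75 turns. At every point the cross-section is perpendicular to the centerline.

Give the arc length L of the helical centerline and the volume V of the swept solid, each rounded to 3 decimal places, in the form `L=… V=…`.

2πR = 2π·36.5 = 229.336264
per-turn = √(229.336264² + 14.5²) = √(52595.1219 + 210.25) = √52805.3719 = 229.794195
L = 3.75 × 229.794195 = 861.728230
V = π·3² × L = 28.274334 × 861.728230 = 24364.791680

L=861.728 V=24364.792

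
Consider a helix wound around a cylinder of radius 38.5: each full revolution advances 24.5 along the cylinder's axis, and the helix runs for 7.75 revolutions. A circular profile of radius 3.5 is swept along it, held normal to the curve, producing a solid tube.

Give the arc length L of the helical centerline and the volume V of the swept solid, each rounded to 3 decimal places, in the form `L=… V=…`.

L=1884.336 V=72517.755

2πR = 2π·38.5 = 241.902634
per-turn = √(241.902634² + 24.5²) = √(58516.8845 + 600.25) = √59117.1345 = 243.140154
L = 7.75 × 243.140154 = 1884.336194
V = π·3.5² × L = 38.484510 × 1884.336194 = 72517.755099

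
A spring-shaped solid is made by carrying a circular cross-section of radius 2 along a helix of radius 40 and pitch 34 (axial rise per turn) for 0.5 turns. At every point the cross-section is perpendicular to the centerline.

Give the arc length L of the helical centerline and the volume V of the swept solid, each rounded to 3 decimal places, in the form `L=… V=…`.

2πR = 2π·40 = 251.327412
per-turn = √(251.327412² + 34²) = √(63165.4682 + 1156) = √64321.4682 = 253.616774
L = 0.5 × 253.616774 = 126.808387
V = π·2² × L = 12.566371 × 126.808387 = 1593.521189

L=126.808 V=1593.521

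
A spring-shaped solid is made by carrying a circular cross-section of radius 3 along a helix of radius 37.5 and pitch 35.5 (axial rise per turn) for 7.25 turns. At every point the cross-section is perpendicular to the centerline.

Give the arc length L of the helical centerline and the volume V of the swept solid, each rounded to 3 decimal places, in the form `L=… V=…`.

2πR = 2π·37.5 = 235.619449
per-turn = √(235.619449² + 35.5²) = √(55516.5248 + 1260.25) = √56776.7748 = 238.278775
L = 7.25 × 238.278775 = 1727.521121
V = π·3² × L = 28.274334 × 1727.521121 = 48844.508961

L=1727.521 V=48844.509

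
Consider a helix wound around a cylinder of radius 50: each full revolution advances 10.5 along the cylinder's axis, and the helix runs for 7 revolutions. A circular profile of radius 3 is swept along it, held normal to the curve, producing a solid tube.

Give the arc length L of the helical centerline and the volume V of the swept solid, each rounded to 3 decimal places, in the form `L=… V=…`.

2πR = 2π·50 = 314.159265
per-turn = √(314.159265² + 10.5²) = √(98696.0440 + 110.25) = √98806.2940 = 314.334685
L = 7 × 314.334685 = 2200.342793
V = π·3² × L = 28.274334 × 2200.342793 = 62213.226784

L=2200.343 V=62213.227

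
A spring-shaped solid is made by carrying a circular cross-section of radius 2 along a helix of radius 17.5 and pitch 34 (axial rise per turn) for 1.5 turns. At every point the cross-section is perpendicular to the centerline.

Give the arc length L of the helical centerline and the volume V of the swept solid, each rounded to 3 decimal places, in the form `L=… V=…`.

L=172.639 V=2169.441

2πR = 2π·17.5 = 109.955743
per-turn = √(109.955743² + 34²) = √(12090.2654 + 1156) = √13246.2654 = 115.092421
L = 1.5 × 115.092421 = 172.638632
V = π·2² × L = 12.566371 × 172.638632 = 2169.441027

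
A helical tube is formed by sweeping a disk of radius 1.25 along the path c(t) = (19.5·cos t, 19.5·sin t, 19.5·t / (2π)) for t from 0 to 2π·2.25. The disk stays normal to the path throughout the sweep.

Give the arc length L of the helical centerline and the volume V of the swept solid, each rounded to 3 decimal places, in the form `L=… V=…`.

L=279.144 V=1370.247

2πR = 2π·19.5 = 122.522113
per-turn = √(122.522113² + 19.5²) = √(15011.6683 + 380.25) = √15391.9183 = 124.064170
L = 2.25 × 124.064170 = 279.144383
V = π·1.25² × L = 4.908739 × 279.144383 = 1370.246784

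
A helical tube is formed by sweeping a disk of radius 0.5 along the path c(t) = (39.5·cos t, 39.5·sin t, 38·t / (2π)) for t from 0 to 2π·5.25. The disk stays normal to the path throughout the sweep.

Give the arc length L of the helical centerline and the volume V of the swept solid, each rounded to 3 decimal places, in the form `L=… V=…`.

2πR = 2π·39.5 = 248.185820
per-turn = √(248.185820² + 38²) = √(61596.2011 + 1444) = √63040.2011 = 251.078078
L = 5.25 × 251.078078 = 1318.159908
V = π·0.5² × L = 0.785398 × 1318.159908 = 1035.280370

L=1318.160 V=1035.280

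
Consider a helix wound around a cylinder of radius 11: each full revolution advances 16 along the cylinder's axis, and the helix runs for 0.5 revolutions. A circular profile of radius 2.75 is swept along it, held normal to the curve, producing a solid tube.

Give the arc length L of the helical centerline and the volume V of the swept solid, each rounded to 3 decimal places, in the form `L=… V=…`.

2πR = 2π·11 = 69.115038
per-turn = √(69.115038² + 16²) = √(4776.8885 + 256) = √5032.8885 = 70.942854
L = 0.5 × 70.942854 = 35.471427
V = π·2.75² × L = 23.758294 × 35.471427 = 842.740607

L=35.471 V=842.741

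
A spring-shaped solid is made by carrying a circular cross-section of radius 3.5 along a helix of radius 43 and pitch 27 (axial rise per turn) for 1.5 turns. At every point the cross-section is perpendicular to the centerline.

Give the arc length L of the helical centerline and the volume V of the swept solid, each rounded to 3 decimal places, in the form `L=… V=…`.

2πR = 2π·43 = 270.176968
per-turn = √(270.176968² + 27²) = √(72995.5942 + 729) = √73724.5942 = 271.522732
L = 1.5 × 271.522732 = 407.284098
V = π·3.5² × L = 38.484510 × 407.284098 = 15674.128962

L=407.284 V=15674.129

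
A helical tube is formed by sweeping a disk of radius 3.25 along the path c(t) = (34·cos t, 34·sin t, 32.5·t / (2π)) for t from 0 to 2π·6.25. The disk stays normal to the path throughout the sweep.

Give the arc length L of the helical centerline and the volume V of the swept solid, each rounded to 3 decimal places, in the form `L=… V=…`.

2πR = 2π·34 = 213.628300
per-turn = √(213.628300² + 32.5²) = √(45637.0508 + 1056.25) = √46693.3008 = 216.086327
L = 6.25 × 216.086327 = 1350.539544
V = π·3.25² × L = 33.183072 × 1350.539544 = 44815.051481

L=1350.540 V=44815.051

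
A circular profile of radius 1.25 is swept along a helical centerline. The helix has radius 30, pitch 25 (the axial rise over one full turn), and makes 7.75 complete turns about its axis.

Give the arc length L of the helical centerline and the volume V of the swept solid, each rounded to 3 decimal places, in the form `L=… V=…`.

L=1473.633 V=7233.679

2πR = 2π·30 = 188.495559
per-turn = √(188.495559² + 25²) = √(35530.5758 + 625) = √36155.5758 = 190.146196
L = 7.75 × 190.146196 = 1473.633019
V = π·1.25² × L = 4.908739 × 1473.633019 = 7233.679166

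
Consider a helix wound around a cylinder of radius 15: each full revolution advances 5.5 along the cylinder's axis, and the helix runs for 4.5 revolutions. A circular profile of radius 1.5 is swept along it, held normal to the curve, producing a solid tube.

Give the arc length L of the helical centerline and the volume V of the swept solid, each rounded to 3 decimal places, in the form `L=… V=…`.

2πR = 2π·15 = 94.247780
per-turn = √(94.247780² + 5.5²) = √(8882.6440 + 30.25) = √8912.8940 = 94.408124
L = 4.5 × 94.408124 = 424.836560
V = π·1.5² × L = 7.068583 × 424.836560 = 3002.992686

L=424.837 V=3002.993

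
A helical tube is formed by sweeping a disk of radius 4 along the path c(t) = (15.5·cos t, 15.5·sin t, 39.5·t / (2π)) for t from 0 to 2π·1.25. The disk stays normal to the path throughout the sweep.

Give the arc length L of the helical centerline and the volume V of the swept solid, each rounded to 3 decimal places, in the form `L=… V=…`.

2πR = 2π·15.5 = 97.389372
per-turn = √(97.389372² + 39.5²) = √(9484.6898 + 1560.25) = √11044.9398 = 105.094909
L = 1.25 × 105.094909 = 131.368636
V = π·4² × L = 50.265482 × 131.368636 = 6603.307860

L=131.369 V=6603.308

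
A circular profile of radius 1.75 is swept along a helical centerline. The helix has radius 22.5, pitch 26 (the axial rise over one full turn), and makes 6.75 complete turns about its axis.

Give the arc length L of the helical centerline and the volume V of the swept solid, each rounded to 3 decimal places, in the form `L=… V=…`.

2πR = 2π·22.5 = 141.371669
per-turn = √(141.371669² + 26²) = √(19985.9489 + 676) = √20661.9489 = 143.742648
L = 6.75 × 143.742648 = 970.262875
V = π·1.75² × L = 9.621128 × 970.262875 = 9335.022834

L=970.263 V=9335.023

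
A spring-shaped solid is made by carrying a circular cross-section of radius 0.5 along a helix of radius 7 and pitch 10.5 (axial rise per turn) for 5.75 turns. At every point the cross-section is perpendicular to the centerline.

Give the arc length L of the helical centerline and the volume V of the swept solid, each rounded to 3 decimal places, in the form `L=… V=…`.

2πR = 2π·7 = 43.982297
per-turn = √(43.982297² + 10.5²) = √(1934.4425 + 110.25) = √2044.6925 = 45.218276
L = 5.75 × 45.218276 = 260.005086
V = π·0.5² × L = 0.785398 × 260.005086 = 204.207517

L=260.005 V=204.208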